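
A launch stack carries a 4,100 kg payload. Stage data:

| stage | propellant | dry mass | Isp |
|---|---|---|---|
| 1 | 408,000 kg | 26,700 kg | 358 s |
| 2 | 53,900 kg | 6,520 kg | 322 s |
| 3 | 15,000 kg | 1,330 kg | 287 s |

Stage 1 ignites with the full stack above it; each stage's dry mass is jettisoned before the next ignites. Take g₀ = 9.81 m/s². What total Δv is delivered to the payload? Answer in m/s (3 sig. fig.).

Ignition mass of stage 1 = 408,000+26,700 + 53,900+6,520 + 15,000+1,330 + 4,100 = 515,550 kg.
Stage 1: m₀ = 515,550 kg, m_f = 515,550 − 408,000 = 107,550 kg; Δv = 358×9.81×ln(4.794) = 3512.0×1.5673 ≈ 5504 m/s.
Stage 2: m₀ = 80,850 kg, m_f = 80,850 − 53,900 = 26,950 kg; Δv = 322×9.81×ln(3) = 3158.8×1.0986 ≈ 3470 m/s.
Stage 3: m₀ = 20,430 kg, m_f = 20,430 − 15,000 = 5,430 kg; Δv = 287×9.81×ln(3.762) = 2815.5×1.3251 ≈ 3731 m/s.
Total Δv = 5504 + 3470 + 3731 = 12705 m/s.

Δv ≈ 12700 m/s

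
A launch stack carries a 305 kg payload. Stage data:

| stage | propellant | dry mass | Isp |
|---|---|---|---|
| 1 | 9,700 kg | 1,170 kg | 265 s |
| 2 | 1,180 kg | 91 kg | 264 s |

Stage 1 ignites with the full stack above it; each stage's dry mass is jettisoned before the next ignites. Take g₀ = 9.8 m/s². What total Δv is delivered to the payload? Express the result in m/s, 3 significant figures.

Δv ≈ 7500 m/s

Ignition mass of stage 1 = 9,700+1,170 + 1,180+91 + 305 = 12,446 kg.
Stage 1: m₀ = 12,446 kg, m_f = 12,446 − 9,700 = 2,746 kg; Δv = 265×9.8×ln(4.532) = 2597.0×1.5113 ≈ 3925 m/s.
Stage 2: m₀ = 1,576 kg, m_f = 1,576 − 1,180 = 396 kg; Δv = 264×9.8×ln(3.98) = 2587.2×1.3812 ≈ 3574 m/s.
Total Δv = 3925 + 3574 = 7499 m/s.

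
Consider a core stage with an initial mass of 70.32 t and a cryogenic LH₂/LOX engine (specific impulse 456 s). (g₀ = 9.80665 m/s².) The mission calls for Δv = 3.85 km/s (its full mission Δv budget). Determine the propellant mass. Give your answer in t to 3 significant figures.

propellant mass ≈ 40.6 t

v_e = Isp · g₀ = 456 × 9.80665 = 4471.8 m/s.
m₀/m_f = exp(Δv / v_e) = exp(3850 / 4471.8) = exp(0.8609) = 2.3654.
m_f = 70.32 / 2.3654 = 29.7286 t, so propellant = m₀ − m_f = 70.32 − 29.7286 = 40.5914 t.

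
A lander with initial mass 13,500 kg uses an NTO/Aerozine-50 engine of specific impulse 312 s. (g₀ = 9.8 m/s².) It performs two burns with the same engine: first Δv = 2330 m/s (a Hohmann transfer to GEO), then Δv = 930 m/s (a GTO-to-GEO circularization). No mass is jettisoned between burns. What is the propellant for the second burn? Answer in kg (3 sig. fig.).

v_e = Isp · g₀ = 312 × 9.8 = 3057.6 m/s.
After the first burn: m = 13500 × exp(−2330/3057.6) = 13500 × 0.46672 = 6,300.72 kg.
After the second burn: m = 6,300.72 × exp(−930/3057.6) = 6,300.72 × 0.73774 = 4,648.29 kg.
Second-burn propellant = 6,300.72 − 4,648.29 = 1,652.43 kg.

propellant for the second burn ≈ 1650 kg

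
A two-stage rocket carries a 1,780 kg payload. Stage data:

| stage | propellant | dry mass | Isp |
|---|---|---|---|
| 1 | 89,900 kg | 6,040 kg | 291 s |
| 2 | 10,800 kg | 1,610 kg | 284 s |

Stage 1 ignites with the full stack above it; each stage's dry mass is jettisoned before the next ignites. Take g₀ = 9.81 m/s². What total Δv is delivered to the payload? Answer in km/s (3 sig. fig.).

Δv ≈ 8.83 km/s

Ignition mass of stage 1 = 89,900+6,040 + 10,800+1,610 + 1,780 = 110,130 kg.
Stage 1: m₀ = 110,130 kg, m_f = 110,130 − 89,900 = 20,230 kg; Δv = 291×9.81×ln(5.444) = 2854.7×1.6945 ≈ 4837 m/s.
Stage 2: m₀ = 14,190 kg, m_f = 14,190 − 10,800 = 3,390 kg; Δv = 284×9.81×ln(4.186) = 2786.0×1.4317 ≈ 3989 m/s.
Total Δv = 4837 + 3989 = 8826 m/s.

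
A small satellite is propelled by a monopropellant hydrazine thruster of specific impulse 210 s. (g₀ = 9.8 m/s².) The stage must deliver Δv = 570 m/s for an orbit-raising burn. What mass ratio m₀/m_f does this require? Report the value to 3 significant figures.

v_e = Isp · g₀ = 210 × 9.8 = 2058.0 m/s.
m₀/m_f = exp(Δv / v_e) = exp(570 / 2058.0) = exp(0.2770) = 1.3191.

mass ratio ≈ 1.32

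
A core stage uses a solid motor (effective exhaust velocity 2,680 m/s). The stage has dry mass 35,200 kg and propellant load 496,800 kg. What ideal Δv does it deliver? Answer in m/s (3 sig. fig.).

m₀ = m_dry + m_prop = 35,200 + 496,800 = 532,000 kg.
By the Tsiolkovsky rocket equation, Δv = v_e · ln(m₀/m_f) = 2680.0 × ln(15.11) = 2680.0 × 2.7156 ≈ 7277.8 m/s.

Δv ≈ 7280 m/s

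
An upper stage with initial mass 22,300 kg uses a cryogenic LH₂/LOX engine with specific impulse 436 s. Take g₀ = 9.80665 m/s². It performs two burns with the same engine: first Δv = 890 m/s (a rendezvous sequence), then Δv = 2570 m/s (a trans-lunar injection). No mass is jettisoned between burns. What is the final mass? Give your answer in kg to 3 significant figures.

v_e = Isp · g₀ = 436 × 9.80665 = 4275.7 m/s.
After the first burn: m = 22300 × exp(−890/4275.7) = 22300 × 0.81208 = 18,109.4 kg.
After the second burn: m = 18,109.4 × exp(−2570/4275.7) = 18,109.4 × 0.54822 = 9,927.94 kg.

final mass ≈ 9930 kg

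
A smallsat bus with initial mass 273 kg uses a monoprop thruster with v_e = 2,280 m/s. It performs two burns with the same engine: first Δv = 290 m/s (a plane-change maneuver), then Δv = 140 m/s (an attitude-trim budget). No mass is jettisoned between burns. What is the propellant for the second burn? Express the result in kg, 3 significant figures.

propellant for the second burn ≈ 14.3 kg

After the first burn: m = 273 × exp(−290/2280.0) = 273 × 0.88056 = 240.393 kg.
After the second burn: m = 240.393 × exp(−140/2280.0) = 240.393 × 0.94044 = 226.075 kg.
Second-burn propellant = 240.393 − 226.075 = 14.318 kg.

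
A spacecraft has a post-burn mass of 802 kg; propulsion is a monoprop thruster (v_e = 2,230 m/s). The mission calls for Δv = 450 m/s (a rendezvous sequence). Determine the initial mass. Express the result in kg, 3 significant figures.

Rocket equation: m₀/m_f = exp(Δv / v_e) = exp(450 / 2230.0) = exp(0.2018) = 1.2236.
m₀ = m_f × 1.2236 = 802 × 1.2236 = 981.327 kg.

initial mass ≈ 981 kg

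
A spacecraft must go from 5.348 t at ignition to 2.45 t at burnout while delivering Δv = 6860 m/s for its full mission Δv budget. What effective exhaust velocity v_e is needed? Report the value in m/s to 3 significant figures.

ln(m₀/m_f) = ln(5348/2450) = ln(2.183) = 0.7806.
From the ideal rocket equation, v_e = Δv / ln(m₀/m_f) = 6860 / 0.7806 = 8787.7 m/s.

v_e ≈ 8790 m/s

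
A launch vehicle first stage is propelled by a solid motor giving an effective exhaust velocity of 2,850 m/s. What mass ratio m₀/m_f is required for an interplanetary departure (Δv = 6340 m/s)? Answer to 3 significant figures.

mass ratio ≈ 9.25

m₀/m_f = exp(Δv / v_e) = exp(6340 / 2850.0) = exp(2.2246) = 9.2494.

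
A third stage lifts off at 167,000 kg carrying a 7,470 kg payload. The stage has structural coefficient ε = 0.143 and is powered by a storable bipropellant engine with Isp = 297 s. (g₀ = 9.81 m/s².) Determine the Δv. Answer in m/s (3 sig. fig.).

Stage wet mass = m₀ − payload = 167,000 − 7,470 = 159,530 kg.
Stage dry mass = ε × stage wet mass = 0.143 × 159,530 = 22,812.8 kg.
Burnout mass m_f = stage dry + payload = 22,812.8 + 7,470 = 30,282.8 kg.
v_e = Isp · g₀ = 297 × 9.81 = 2913.6 m/s.
Δv = v_e · ln(167,000/30,282.8) = 2913.6 × ln(5.515) = 2913.6 × 1.7074 ≈ 4975 m/s.

Δv ≈ 4970 m/s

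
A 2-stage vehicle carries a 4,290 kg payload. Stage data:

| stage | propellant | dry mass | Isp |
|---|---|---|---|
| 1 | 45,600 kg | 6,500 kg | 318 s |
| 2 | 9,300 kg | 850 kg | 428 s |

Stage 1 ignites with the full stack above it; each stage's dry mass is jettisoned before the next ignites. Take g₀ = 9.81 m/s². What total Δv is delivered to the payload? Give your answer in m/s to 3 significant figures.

Ignition mass of stage 1 = 45,600+6,500 + 9,300+850 + 4,290 = 66,540 kg.
Stage 1: m₀ = 66,540 kg, m_f = 66,540 − 45,600 = 20,940 kg; Δv = 318×9.81×ln(3.178) = 3119.6×1.1561 ≈ 3607 m/s.
Stage 2: m₀ = 14,440 kg, m_f = 14,440 − 9,300 = 5,140 kg; Δv = 428×9.81×ln(2.809) = 4198.7×1.0329 ≈ 4337 m/s.
Total Δv = 3607 + 4337 = 7944 m/s.

Δv ≈ 7940 m/s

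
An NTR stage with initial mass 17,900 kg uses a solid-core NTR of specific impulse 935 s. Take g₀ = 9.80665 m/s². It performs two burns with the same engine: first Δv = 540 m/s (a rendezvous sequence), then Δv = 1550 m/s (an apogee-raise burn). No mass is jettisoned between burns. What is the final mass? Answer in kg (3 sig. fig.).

v_e = Isp · g₀ = 935 × 9.80665 = 9169.2 m/s.
After the first burn: m = 17900 × exp(−540/9169.2) = 17900 × 0.94281 = 16,876.3 kg.
After the second burn: m = 16,876.3 × exp(−1550/9169.2) = 16,876.3 × 0.84447 = 14,251.5 kg.

final mass ≈ 14300 kg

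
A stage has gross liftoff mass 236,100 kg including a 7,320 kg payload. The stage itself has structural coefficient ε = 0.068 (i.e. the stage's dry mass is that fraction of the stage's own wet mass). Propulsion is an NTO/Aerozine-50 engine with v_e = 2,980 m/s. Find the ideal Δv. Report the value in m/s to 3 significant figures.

Δv ≈ 6960 m/s

Stage wet mass = m₀ − payload = 236,100 − 7,320 = 228,780 kg.
Stage dry mass = ε × stage wet mass = 0.068 × 228,780 = 15,557 kg.
Burnout mass m_f = stage dry + payload = 15,557 + 7,320 = 22,877 kg.
From the ideal rocket equation, Δv = v_e · ln(236,100/22,877) = 2980.0 × ln(10.32) = 2980.0 × 2.3341 ≈ 6956 m/s.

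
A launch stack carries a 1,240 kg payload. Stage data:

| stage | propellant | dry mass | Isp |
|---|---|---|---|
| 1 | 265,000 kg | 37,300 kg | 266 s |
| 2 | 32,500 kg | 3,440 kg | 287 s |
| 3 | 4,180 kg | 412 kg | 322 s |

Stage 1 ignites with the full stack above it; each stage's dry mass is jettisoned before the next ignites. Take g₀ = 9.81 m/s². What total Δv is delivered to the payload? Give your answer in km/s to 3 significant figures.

Δv ≈ 12.1 km/s

Ignition mass of stage 1 = 265,000+37,300 + 32,500+3,440 + 4,180+412 + 1,240 = 344,072 kg.
Stage 1: m₀ = 344,072 kg, m_f = 344,072 − 265,000 = 79,072 kg; Δv = 266×9.81×ln(4.351) = 2609.5×1.4705 ≈ 3837 m/s.
Stage 2: m₀ = 41,772 kg, m_f = 41,772 − 32,500 = 9,272 kg; Δv = 287×9.81×ln(4.505) = 2815.5×1.5052 ≈ 4238 m/s.
Stage 3: m₀ = 5,832 kg, m_f = 5,832 − 4,180 = 1,652 kg; Δv = 322×9.81×ln(3.53) = 3158.8×1.2614 ≈ 3984 m/s.
Total Δv = 3837 + 4238 + 3984 = 12059 m/s.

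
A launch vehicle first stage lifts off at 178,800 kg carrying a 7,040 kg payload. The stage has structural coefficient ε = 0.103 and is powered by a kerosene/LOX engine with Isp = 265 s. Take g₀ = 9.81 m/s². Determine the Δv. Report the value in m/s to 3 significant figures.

Stage wet mass = m₀ − payload = 178,800 − 7,040 = 171,760 kg.
Stage dry mass = ε × stage wet mass = 0.103 × 171,760 = 17,691.3 kg.
Burnout mass m_f = stage dry + payload = 17,691.3 + 7,040 = 24,731.3 kg.
v_e = Isp · g₀ = 265 × 9.81 = 2599.7 m/s.
From the ideal rocket equation, Δv = v_e · ln(178,800/24,731.3) = 2599.7 × ln(7.23) = 2599.7 × 1.9782 ≈ 5143 m/s.

Δv ≈ 5140 m/s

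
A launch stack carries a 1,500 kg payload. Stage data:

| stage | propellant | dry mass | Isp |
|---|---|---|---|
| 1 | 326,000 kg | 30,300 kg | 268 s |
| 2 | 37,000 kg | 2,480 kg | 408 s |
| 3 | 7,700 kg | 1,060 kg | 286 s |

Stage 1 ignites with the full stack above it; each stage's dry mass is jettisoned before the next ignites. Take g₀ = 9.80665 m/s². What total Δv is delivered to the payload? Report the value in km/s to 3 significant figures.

Ignition mass of stage 1 = 326,000+30,300 + 37,000+2,480 + 7,700+1,060 + 1,500 = 406,040 kg.
Stage 1: m₀ = 406,040 kg, m_f = 406,040 − 326,000 = 80,040 kg; Δv = 268×9.80665×ln(5.073) = 2628.2×1.6239 ≈ 4268 m/s.
Stage 2: m₀ = 49,740 kg, m_f = 49,740 − 37,000 = 12,740 kg; Δv = 408×9.80665×ln(3.904) = 4001.1×1.3621 ≈ 5450 m/s.
Stage 3: m₀ = 10,260 kg, m_f = 10,260 − 7,700 = 2,560 kg; Δv = 286×9.80665×ln(4.008) = 2804.7×1.3882 ≈ 3894 m/s.
Total Δv = 4268 + 5450 + 3894 = 13612 m/s.

Δv ≈ 13.6 km/s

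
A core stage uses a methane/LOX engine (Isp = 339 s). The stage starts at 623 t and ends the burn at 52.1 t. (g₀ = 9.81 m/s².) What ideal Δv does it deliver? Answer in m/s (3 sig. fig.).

Δv ≈ 8250 m/s

v_e = Isp · g₀ = 339 × 9.81 = 3325.6 m/s.
Rocket equation: Δv = v_e · ln(m₀/m_f) = 3325.6 × ln(11.96) = 3325.6 × 2.4814 ≈ 8252.1 m/s.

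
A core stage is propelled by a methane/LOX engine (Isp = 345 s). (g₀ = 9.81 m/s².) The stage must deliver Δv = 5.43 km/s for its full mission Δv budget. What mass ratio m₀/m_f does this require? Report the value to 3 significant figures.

mass ratio ≈ 4.97

v_e = Isp · g₀ = 345 × 9.81 = 3384.5 m/s.
m₀/m_f = exp(Δv / v_e) = exp(5430 / 3384.5) = exp(1.6044) = 4.9749.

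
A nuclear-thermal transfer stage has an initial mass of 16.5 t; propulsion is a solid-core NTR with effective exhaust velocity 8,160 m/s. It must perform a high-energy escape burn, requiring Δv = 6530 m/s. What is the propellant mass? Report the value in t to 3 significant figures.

By the Tsiolkovsky rocket equation, m₀/m_f = exp(Δv / v_e) = exp(6530 / 8160.0) = exp(0.8002) = 2.2261.
m_f = 16.5 / 2.2261 = 7.41207 t, so propellant = m₀ − m_f = 16.5 − 7.41207 = 9.08793 t.

propellant mass ≈ 9.09 t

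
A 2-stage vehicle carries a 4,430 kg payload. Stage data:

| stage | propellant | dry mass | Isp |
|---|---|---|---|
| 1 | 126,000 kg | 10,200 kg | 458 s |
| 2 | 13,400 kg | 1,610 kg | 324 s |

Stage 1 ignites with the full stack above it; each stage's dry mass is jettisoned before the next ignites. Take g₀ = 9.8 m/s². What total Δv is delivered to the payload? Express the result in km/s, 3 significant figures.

Δv ≈ 11.2 km/s

Ignition mass of stage 1 = 126,000+10,200 + 13,400+1,610 + 4,430 = 155,640 kg.
Stage 1: m₀ = 155,640 kg, m_f = 155,640 − 126,000 = 29,640 kg; Δv = 458×9.8×ln(5.251) = 4488.4×1.6584 ≈ 7444 m/s.
Stage 2: m₀ = 19,440 kg, m_f = 19,440 − 13,400 = 6,040 kg; Δv = 324×9.8×ln(3.219) = 3175.2×1.1689 ≈ 3712 m/s.
Total Δv = 7444 + 3712 = 11156 m/s.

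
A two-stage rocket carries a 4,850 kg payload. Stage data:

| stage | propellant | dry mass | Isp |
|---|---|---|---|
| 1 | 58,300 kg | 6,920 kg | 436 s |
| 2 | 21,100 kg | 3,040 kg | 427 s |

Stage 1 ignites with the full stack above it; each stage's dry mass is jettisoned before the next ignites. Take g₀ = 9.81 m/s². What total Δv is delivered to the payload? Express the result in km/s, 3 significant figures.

Δv ≈ 9.58 km/s

Ignition mass of stage 1 = 58,300+6,920 + 21,100+3,040 + 4,850 = 94,210 kg.
Stage 1: m₀ = 94,210 kg, m_f = 94,210 − 58,300 = 35,910 kg; Δv = 436×9.81×ln(2.624) = 4277.2×0.9645 ≈ 4125 m/s.
Stage 2: m₀ = 28,990 kg, m_f = 28,990 − 21,100 = 7,890 kg; Δv = 427×9.81×ln(3.674) = 4188.9×1.3014 ≈ 5451 m/s.
Total Δv = 4125 + 5451 = 9576 m/s.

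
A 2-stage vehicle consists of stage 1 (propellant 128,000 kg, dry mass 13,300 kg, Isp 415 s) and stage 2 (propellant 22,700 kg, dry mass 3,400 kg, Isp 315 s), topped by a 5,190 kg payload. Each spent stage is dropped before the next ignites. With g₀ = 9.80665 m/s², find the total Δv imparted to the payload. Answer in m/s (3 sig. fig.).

Δv ≈ 9500 m/s

Ignition mass of stage 1 = 128,000+13,300 + 22,700+3,400 + 5,190 = 172,590 kg.
Stage 1: m₀ = 172,590 kg, m_f = 172,590 − 128,000 = 44,590 kg; Δv = 415×9.80665×ln(3.871) = 4069.8×1.3534 ≈ 5508 m/s.
Stage 2: m₀ = 31,290 kg, m_f = 31,290 − 22,700 = 8,590 kg; Δv = 315×9.80665×ln(3.643) = 3089.1×1.2927 ≈ 3993 m/s.
Total Δv = 5508 + 3993 = 9501 m/s.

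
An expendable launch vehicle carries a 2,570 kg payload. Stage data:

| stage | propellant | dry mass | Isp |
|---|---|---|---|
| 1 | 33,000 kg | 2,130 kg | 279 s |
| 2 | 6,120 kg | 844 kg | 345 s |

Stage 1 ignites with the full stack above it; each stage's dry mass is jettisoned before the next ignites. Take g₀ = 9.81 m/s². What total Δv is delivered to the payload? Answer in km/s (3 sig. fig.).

Δv ≈ 7.15 km/s

Ignition mass of stage 1 = 33,000+2,130 + 6,120+844 + 2,570 = 44,664 kg.
Stage 1: m₀ = 44,664 kg, m_f = 44,664 − 33,000 = 11,664 kg; Δv = 279×9.81×ln(3.829) = 2737.0×1.3427 ≈ 3675 m/s.
Stage 2: m₀ = 9,534 kg, m_f = 9,534 − 6,120 = 3,414 kg; Δv = 345×9.81×ln(2.793) = 3384.5×1.0270 ≈ 3476 m/s.
Total Δv = 3675 + 3476 = 7151 m/s.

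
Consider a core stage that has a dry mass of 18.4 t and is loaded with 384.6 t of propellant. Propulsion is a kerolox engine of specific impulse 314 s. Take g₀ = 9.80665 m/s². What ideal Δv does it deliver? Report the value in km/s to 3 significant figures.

Δv ≈ 9.50 km/s

v_e = Isp · g₀ = 314 × 9.80665 = 3079.3 m/s.
m₀ = m_dry + m_prop = 18.4 + 384.6 = 403 t.
Δv = v_e · ln(m₀/m_f) = 3079.3 × ln(21.9) = 3079.3 × 3.0866 ≈ 9504.5 m/s.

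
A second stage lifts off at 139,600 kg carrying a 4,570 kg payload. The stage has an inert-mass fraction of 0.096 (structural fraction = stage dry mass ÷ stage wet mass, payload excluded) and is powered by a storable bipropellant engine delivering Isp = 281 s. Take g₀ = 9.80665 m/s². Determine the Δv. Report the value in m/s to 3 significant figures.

Δv ≈ 5720 m/s

Stage wet mass = m₀ − payload = 139,600 − 4,570 = 135,030 kg.
Stage dry mass = ε × stage wet mass = 0.096 × 135,030 = 12,962.9 kg.
Burnout mass m_f = stage dry + payload = 12,962.9 + 4,570 = 17,532.9 kg.
v_e = Isp · g₀ = 281 × 9.80665 = 2755.7 m/s.
Rocket equation: Δv = v_e · ln(139,600/17,532.9) = 2755.7 × ln(7.962) = 2755.7 × 2.0747 ≈ 5717 m/s.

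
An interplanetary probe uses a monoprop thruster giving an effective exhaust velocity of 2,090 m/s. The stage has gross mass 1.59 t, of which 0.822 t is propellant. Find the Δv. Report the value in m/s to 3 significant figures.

Δv ≈ 1520 m/s

m_f = m₀ − m_prop = 1.59 − 0.822 = 0.768 t.
By the Tsiolkovsky rocket equation, Δv = v_e · ln(m₀/m_f) = 2090.0 × ln(2.07) = 2090.0 × 0.7277 ≈ 1520.9 m/s.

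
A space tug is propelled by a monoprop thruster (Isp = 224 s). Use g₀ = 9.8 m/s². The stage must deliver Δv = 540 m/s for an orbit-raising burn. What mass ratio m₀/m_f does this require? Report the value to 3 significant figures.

v_e = Isp · g₀ = 224 × 9.8 = 2195.2 m/s.
m₀/m_f = exp(Δv / v_e) = exp(540 / 2195.2) = exp(0.2460) = 1.2789.

mass ratio ≈ 1.28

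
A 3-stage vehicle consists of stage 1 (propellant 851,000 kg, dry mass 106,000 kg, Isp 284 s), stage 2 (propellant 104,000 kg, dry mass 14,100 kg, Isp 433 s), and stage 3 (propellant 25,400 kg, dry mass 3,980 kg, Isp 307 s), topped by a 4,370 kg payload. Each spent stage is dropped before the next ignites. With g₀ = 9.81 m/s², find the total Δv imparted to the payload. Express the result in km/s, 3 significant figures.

Ignition mass of stage 1 = 851,000+106,000 + 104,000+14,100 + 25,400+3,980 + 4,370 = 1,108,850 kg.
Stage 1: m₀ = 1,108,850 kg, m_f = 1,108,850 − 851,000 = 257,850 kg; Δv = 284×9.81×ln(4.3) = 2786.0×1.4587 ≈ 4064 m/s.
Stage 2: m₀ = 151,850 kg, m_f = 151,850 − 104,000 = 47,850 kg; Δv = 433×9.81×ln(3.173) = 4247.7×1.1548 ≈ 4905 m/s.
Stage 3: m₀ = 33,750 kg, m_f = 33,750 − 25,400 = 8,350 kg; Δv = 307×9.81×ln(4.042) = 3011.7×1.3967 ≈ 4206 m/s.
Total Δv = 4064 + 4905 + 4206 = 13175 m/s.

Δv ≈ 13.2 km/s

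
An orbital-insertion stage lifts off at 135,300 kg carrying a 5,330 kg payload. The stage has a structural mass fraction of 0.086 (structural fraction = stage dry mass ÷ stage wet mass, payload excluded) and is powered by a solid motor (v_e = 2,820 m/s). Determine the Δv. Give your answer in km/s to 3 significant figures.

Stage wet mass = m₀ − payload = 135,300 − 5,330 = 129,970 kg.
Stage dry mass = ε × stage wet mass = 0.086 × 129,970 = 11,177.4 kg.
Burnout mass m_f = stage dry + payload = 11,177.4 + 5,330 = 16,507.4 kg.
Δv = v_e · ln(135,300/16,507.4) = 2820.0 × ln(8.196) = 2820.0 × 2.1037 ≈ 5932 m/s.

Δv ≈ 5.93 km/s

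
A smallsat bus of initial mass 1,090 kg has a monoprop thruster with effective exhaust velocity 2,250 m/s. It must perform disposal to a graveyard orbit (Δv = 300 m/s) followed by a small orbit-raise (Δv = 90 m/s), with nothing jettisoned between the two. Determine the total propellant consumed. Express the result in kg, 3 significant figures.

After the first burn: m = 1090 × exp(−300/2250.0) = 1090 × 0.87517 = 953.935 kg.
After the second burn: m = 953.935 × exp(−90/2250.0) = 953.935 × 0.96079 = 916.531 kg.
Total propellant = m₀ − m_final = 1090 − 916.531 = 173.469 kg.

total propellant consumed ≈ 173 kg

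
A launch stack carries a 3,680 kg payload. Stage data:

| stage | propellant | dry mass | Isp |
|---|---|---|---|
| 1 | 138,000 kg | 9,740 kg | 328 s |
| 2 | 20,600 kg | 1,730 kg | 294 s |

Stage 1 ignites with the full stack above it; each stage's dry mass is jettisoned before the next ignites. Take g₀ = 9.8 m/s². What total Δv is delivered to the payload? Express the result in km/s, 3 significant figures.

Ignition mass of stage 1 = 138,000+9,740 + 20,600+1,730 + 3,680 = 173,750 kg.
Stage 1: m₀ = 173,750 kg, m_f = 173,750 − 138,000 = 35,750 kg; Δv = 328×9.8×ln(4.86) = 3214.4×1.5811 ≈ 5082 m/s.
Stage 2: m₀ = 26,010 kg, m_f = 26,010 − 20,600 = 5,410 kg; Δv = 294×9.8×ln(4.808) = 2881.2×1.5702 ≈ 4524 m/s.
Total Δv = 5082 + 4524 = 9606 m/s.

Δv ≈ 9.61 km/s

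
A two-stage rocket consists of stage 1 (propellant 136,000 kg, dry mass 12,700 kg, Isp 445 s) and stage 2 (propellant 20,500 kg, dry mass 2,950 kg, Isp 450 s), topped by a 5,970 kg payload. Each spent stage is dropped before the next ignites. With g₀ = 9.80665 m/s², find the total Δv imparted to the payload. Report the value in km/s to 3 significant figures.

Δv ≈ 11.6 km/s

Ignition mass of stage 1 = 136,000+12,700 + 20,500+2,950 + 5,970 = 178,120 kg.
Stage 1: m₀ = 178,120 kg, m_f = 178,120 − 136,000 = 42,120 kg; Δv = 445×9.80665×ln(4.229) = 4364.0×1.4419 ≈ 6293 m/s.
Stage 2: m₀ = 29,420 kg, m_f = 29,420 − 20,500 = 8,920 kg; Δv = 450×9.80665×ln(3.298) = 4413.0×1.1934 ≈ 5266 m/s.
Total Δv = 6293 + 5266 = 11559 m/s.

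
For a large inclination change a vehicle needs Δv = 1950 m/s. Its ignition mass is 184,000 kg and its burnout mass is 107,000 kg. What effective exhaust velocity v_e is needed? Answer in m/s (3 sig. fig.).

v_e ≈ 3600 m/s

ln(m₀/m_f) = ln(184000/107000) = ln(1.72) = 0.5421.
Rocket equation: v_e = Δv / ln(m₀/m_f) = 1950 / 0.5421 = 3597.1 m/s.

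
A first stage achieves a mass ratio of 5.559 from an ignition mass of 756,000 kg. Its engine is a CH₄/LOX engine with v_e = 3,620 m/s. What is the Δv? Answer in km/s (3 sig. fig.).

By the Tsiolkovsky rocket equation, Δv = v_e · ln(5.559) = 3620.0 × 1.7154 ≈ 6209.8 m/s.

Δv ≈ 6.21 km/s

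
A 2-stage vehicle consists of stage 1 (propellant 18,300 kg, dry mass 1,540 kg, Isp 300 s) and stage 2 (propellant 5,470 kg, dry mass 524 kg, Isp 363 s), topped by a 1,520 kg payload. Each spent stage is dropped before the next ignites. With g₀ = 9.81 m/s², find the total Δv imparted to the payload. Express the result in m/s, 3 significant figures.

Ignition mass of stage 1 = 18,300+1,540 + 5,470+524 + 1,520 = 27,354 kg.
Stage 1: m₀ = 27,354 kg, m_f = 27,354 − 18,300 = 9,054 kg; Δv = 300×9.81×ln(3.021) = 2943.0×1.1057 ≈ 3254 m/s.
Stage 2: m₀ = 7,514 kg, m_f = 7,514 − 5,470 = 2,044 kg; Δv = 363×9.81×ln(3.676) = 3561.0×1.3019 ≈ 4636 m/s.
Total Δv = 3254 + 4636 = 7890 m/s.

Δv ≈ 7890 m/s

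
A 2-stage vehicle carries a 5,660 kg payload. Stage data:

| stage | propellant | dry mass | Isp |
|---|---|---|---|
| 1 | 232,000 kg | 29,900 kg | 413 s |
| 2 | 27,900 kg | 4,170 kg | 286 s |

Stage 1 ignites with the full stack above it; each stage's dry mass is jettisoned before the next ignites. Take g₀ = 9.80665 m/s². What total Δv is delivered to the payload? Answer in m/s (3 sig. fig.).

Ignition mass of stage 1 = 232,000+29,900 + 27,900+4,170 + 5,660 = 299,630 kg.
Stage 1: m₀ = 299,630 kg, m_f = 299,630 − 232,000 = 67,630 kg; Δv = 413×9.80665×ln(4.43) = 4050.1×1.4885 ≈ 6029 m/s.
Stage 2: m₀ = 37,730 kg, m_f = 37,730 − 27,900 = 9,830 kg; Δv = 286×9.80665×ln(3.838) = 2804.7×1.3450 ≈ 3772 m/s.
Total Δv = 6029 + 3772 = 9801 m/s.

Δv ≈ 9800 m/s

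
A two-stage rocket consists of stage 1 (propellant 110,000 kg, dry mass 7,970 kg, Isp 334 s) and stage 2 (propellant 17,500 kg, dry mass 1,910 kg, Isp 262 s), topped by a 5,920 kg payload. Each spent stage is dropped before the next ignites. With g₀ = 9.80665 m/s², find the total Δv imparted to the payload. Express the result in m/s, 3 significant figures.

Ignition mass of stage 1 = 110,000+7,970 + 17,500+1,910 + 5,920 = 143,300 kg.
Stage 1: m₀ = 143,300 kg, m_f = 143,300 − 110,000 = 33,300 kg; Δv = 334×9.80665×ln(4.303) = 3275.4×1.4594 ≈ 4780 m/s.
Stage 2: m₀ = 25,330 kg, m_f = 25,330 − 17,500 = 7,830 kg; Δv = 262×9.80665×ln(3.235) = 2569.3×1.1740 ≈ 3016 m/s.
Total Δv = 4780 + 3016 = 7796 m/s.

Δv ≈ 7800 m/s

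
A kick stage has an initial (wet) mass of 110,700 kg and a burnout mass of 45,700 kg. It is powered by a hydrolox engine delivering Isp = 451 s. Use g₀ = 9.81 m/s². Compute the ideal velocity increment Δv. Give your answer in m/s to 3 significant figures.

Δv ≈ 3910 m/s

v_e = Isp · g₀ = 451 × 9.81 = 4424.3 m/s.
By the Tsiolkovsky rocket equation, Δv = v_e · ln(m₀/m_f) = 4424.3 × ln(2.422) = 4424.3 × 0.8847 ≈ 3914.3 m/s.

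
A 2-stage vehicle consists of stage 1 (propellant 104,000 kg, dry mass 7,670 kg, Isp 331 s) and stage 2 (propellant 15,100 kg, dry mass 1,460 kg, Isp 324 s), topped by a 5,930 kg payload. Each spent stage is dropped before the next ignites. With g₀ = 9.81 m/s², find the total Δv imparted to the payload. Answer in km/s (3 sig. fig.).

Δv ≈ 8.38 km/s

Ignition mass of stage 1 = 104,000+7,670 + 15,100+1,460 + 5,930 = 134,160 kg.
Stage 1: m₀ = 134,160 kg, m_f = 134,160 − 104,000 = 30,160 kg; Δv = 331×9.81×ln(4.448) = 3247.1×1.4925 ≈ 4846 m/s.
Stage 2: m₀ = 22,490 kg, m_f = 22,490 − 15,100 = 7,390 kg; Δv = 324×9.81×ln(3.043) = 3178.4×1.1129 ≈ 3537 m/s.
Total Δv = 4846 + 3537 = 8383 m/s.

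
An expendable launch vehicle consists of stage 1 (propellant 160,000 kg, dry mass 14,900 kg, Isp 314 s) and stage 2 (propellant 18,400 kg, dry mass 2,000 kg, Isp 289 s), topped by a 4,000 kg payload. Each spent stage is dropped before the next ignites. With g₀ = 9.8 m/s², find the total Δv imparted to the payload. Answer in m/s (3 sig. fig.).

Δv ≈ 8970 m/s

Ignition mass of stage 1 = 160,000+14,900 + 18,400+2,000 + 4,000 = 199,300 kg.
Stage 1: m₀ = 199,300 kg, m_f = 199,300 − 160,000 = 39,300 kg; Δv = 314×9.8×ln(5.071) = 3077.2×1.6236 ≈ 4996 m/s.
Stage 2: m₀ = 24,400 kg, m_f = 24,400 − 18,400 = 6,000 kg; Δv = 289×9.8×ln(4.067) = 2832.2×1.4028 ≈ 3973 m/s.
Total Δv = 4996 + 3973 = 8969 m/s.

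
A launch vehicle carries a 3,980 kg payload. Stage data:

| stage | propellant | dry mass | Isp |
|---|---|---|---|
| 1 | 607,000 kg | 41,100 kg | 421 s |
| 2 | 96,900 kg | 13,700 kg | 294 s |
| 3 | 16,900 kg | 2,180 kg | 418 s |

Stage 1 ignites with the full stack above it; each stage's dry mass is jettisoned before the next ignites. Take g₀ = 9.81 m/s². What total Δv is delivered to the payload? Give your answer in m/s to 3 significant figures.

Ignition mass of stage 1 = 607,000+41,100 + 96,900+13,700 + 16,900+2,180 + 3,980 = 781,760 kg.
Stage 1: m₀ = 781,760 kg, m_f = 781,760 − 607,000 = 174,760 kg; Δv = 421×9.81×ln(4.473) = 4130.0×1.4981 ≈ 6187 m/s.
Stage 2: m₀ = 133,660 kg, m_f = 133,660 − 96,900 = 36,760 kg; Δv = 294×9.81×ln(3.636) = 2884.1×1.2909 ≈ 3723 m/s.
Stage 3: m₀ = 23,060 kg, m_f = 23,060 − 16,900 = 6,160 kg; Δv = 418×9.81×ln(3.744) = 4100.6×1.3200 ≈ 5413 m/s.
Total Δv = 6187 + 3723 + 5413 = 15323 m/s.

Δv ≈ 15300 m/s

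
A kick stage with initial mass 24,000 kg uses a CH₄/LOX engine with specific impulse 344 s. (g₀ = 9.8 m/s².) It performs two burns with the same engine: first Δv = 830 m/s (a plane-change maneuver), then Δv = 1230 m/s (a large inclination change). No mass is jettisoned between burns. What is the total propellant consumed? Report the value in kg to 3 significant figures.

v_e = Isp · g₀ = 344 × 9.8 = 3371.2 m/s.
After the first burn: m = 24000 × exp(−830/3371.2) = 24000 × 0.78176 = 18,762.2 kg.
After the second burn: m = 18,762.2 × exp(−1230/3371.2) = 18,762.2 × 0.69430 = 13,026.6 kg.
Total propellant = m₀ − m_final = 24000 − 13,026.6 = 10,973.4 kg.

total propellant consumed ≈ 11000 kg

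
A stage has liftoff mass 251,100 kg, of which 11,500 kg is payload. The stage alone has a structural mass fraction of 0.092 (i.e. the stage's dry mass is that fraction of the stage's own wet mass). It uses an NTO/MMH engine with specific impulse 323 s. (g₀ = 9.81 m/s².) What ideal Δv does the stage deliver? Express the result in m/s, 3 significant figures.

Δv ≈ 6380 m/s

Stage wet mass = m₀ − payload = 251,100 − 11,500 = 239,600 kg.
Stage dry mass = ε × stage wet mass = 0.092 × 239,600 = 22,043.2 kg.
Burnout mass m_f = stage dry + payload = 22,043.2 + 11,500 = 33,543.2 kg.
v_e = Isp · g₀ = 323 × 9.81 = 3168.6 m/s.
Rocket equation: Δv = v_e · ln(251,100/33,543.2) = 3168.6 × ln(7.486) = 3168.6 × 2.0130 ≈ 6379 m/s.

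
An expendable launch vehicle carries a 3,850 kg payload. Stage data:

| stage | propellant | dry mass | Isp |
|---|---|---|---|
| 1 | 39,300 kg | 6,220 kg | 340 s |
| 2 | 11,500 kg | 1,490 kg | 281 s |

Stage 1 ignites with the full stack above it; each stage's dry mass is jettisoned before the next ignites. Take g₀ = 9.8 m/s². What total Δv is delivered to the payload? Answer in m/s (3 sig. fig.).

Δv ≈ 6480 m/s

Ignition mass of stage 1 = 39,300+6,220 + 11,500+1,490 + 3,850 = 62,360 kg.
Stage 1: m₀ = 62,360 kg, m_f = 62,360 − 39,300 = 23,060 kg; Δv = 340×9.8×ln(2.704) = 3332.0×0.9948 ≈ 3315 m/s.
Stage 2: m₀ = 16,840 kg, m_f = 16,840 − 11,500 = 5,340 kg; Δv = 281×9.8×ln(3.154) = 2753.8×1.1485 ≈ 3163 m/s.
Total Δv = 3315 + 3163 = 6478 m/s.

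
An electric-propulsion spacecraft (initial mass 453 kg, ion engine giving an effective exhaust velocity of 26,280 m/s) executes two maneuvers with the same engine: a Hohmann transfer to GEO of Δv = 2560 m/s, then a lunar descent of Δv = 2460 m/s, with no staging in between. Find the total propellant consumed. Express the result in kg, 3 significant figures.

total propellant consumed ≈ 78.8 kg

After the first burn: m = 453 × exp(−2560/26280.0) = 453 × 0.90718 = 410.953 kg.
After the second burn: m = 410.953 × exp(−2460/26280.0) = 410.953 × 0.91064 = 374.23 kg.
Total propellant = m₀ − m_final = 453 − 374.23 = 78.77 kg.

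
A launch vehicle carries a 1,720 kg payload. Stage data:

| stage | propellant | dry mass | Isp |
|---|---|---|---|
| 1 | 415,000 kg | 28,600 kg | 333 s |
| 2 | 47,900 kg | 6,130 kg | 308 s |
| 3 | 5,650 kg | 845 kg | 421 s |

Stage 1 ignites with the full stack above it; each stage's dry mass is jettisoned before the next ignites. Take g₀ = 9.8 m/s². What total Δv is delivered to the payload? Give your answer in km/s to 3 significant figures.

Ignition mass of stage 1 = 415,000+28,600 + 47,900+6,130 + 5,650+845 + 1,720 = 505,845 kg.
Stage 1: m₀ = 505,845 kg, m_f = 505,845 − 415,000 = 90,845 kg; Δv = 333×9.8×ln(5.568) = 3263.4×1.7171 ≈ 5604 m/s.
Stage 2: m₀ = 62,245 kg, m_f = 62,245 − 47,900 = 14,345 kg; Δv = 308×9.8×ln(4.339) = 3018.4×1.4677 ≈ 4430 m/s.
Stage 3: m₀ = 8,215 kg, m_f = 8,215 − 5,650 = 2,565 kg; Δv = 421×9.8×ln(3.203) = 4125.8×1.1640 ≈ 4802 m/s.
Total Δv = 5604 + 4430 + 4802 = 14836 m/s.

Δv ≈ 14.8 km/s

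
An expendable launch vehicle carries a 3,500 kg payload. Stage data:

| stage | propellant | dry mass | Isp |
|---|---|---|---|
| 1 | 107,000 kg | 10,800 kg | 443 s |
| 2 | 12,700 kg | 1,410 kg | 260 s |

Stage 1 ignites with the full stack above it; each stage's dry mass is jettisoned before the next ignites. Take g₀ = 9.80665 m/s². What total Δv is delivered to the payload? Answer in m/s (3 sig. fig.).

Δv ≈ 10000 m/s

Ignition mass of stage 1 = 107,000+10,800 + 12,700+1,410 + 3,500 = 135,410 kg.
Stage 1: m₀ = 135,410 kg, m_f = 135,410 − 107,000 = 28,410 kg; Δv = 443×9.80665×ln(4.766) = 4344.3×1.5616 ≈ 6784 m/s.
Stage 2: m₀ = 17,610 kg, m_f = 17,610 − 12,700 = 4,910 kg; Δv = 260×9.80665×ln(3.587) = 2549.7×1.2772 ≈ 3256 m/s.
Total Δv = 6784 + 3256 = 10040 m/s.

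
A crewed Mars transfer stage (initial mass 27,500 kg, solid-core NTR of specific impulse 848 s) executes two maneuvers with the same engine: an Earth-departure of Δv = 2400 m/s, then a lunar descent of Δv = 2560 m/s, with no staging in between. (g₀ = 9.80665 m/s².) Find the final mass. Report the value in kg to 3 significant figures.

v_e = Isp · g₀ = 848 × 9.80665 = 8316.0 m/s.
After the first burn: m = 27500 × exp(−2400/8316.0) = 27500 × 0.74931 = 20,606 kg.
After the second burn: m = 20,606 × exp(−2560/8316.0) = 20,606 × 0.73503 = 15,146 kg.

final mass ≈ 15100 kg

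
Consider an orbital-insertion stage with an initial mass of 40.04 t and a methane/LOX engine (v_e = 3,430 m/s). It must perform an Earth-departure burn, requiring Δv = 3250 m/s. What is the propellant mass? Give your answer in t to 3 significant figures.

Rocket equation: m₀/m_f = exp(Δv / v_e) = exp(3250 / 3430.0) = exp(0.9475) = 2.5793.
m_f = 40.04 / 2.5793 = 15.5236 t, so propellant = m₀ − m_f = 40.04 − 15.5236 = 24.5164 t.

propellant mass ≈ 24.5 t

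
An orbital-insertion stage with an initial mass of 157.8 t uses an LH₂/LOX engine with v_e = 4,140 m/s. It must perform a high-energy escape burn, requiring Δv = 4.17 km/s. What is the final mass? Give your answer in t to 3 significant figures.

final mass ≈ 57.6 t

By the Tsiolkovsky rocket equation, m₀/m_f = exp(Δv / v_e) = exp(4170 / 4140.0) = exp(1.0072) = 2.7381.
m_f = m₀ / 2.7381 = 157.8 / 2.7381 = 57.6312 t.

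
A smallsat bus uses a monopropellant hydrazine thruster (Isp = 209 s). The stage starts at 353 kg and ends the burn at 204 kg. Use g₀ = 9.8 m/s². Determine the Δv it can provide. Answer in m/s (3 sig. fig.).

v_e = Isp · g₀ = 209 × 9.8 = 2048.2 m/s.
Δv = v_e · ln(m₀/m_f) = 2048.2 × ln(1.73) = 2048.2 × 0.5483 ≈ 1123.1 m/s.

Δv ≈ 1120 m/s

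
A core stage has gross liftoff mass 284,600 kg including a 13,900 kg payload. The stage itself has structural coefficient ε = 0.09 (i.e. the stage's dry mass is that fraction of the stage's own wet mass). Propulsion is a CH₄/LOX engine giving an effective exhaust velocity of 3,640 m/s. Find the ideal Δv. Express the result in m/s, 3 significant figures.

Δv ≈ 7300 m/s

Stage wet mass = m₀ − payload = 284,600 − 13,900 = 270,700 kg.
Stage dry mass = ε × stage wet mass = 0.09 × 270,700 = 24,363 kg.
Burnout mass m_f = stage dry + payload = 24,363 + 13,900 = 38,263 kg.
Δv = v_e · ln(284,600/38,263) = 3640.0 × ln(7.438) = 3640.0 × 2.0066 ≈ 7304 m/s.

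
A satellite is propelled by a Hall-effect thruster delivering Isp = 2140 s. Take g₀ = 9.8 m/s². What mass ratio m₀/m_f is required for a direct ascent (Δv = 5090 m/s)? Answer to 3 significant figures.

mass ratio ≈ 1.27

v_e = Isp · g₀ = 2140 × 9.8 = 20972.0 m/s.
m₀/m_f = exp(Δv / v_e) = exp(5090 / 20972.0) = exp(0.2427) = 1.2747.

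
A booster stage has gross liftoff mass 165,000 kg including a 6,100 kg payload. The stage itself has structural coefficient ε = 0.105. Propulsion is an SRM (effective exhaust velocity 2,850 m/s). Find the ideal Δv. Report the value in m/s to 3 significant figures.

Δv ≈ 5640 m/s

Stage wet mass = m₀ − payload = 165,000 − 6,100 = 158,900 kg.
Stage dry mass = ε × stage wet mass = 0.105 × 158,900 = 16,684.5 kg.
Burnout mass m_f = stage dry + payload = 16,684.5 + 6,100 = 22,784.5 kg.
Rocket equation: Δv = v_e · ln(165,000/22,784.5) = 2850.0 × ln(7.242) = 2850.0 × 1.9799 ≈ 5643 m/s.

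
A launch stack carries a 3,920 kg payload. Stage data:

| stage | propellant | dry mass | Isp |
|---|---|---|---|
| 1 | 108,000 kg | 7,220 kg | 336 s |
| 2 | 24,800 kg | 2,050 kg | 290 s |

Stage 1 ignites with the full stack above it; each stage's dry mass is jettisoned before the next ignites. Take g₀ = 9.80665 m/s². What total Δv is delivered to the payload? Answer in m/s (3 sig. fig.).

Δv ≈ 9100 m/s

Ignition mass of stage 1 = 108,000+7,220 + 24,800+2,050 + 3,920 = 145,990 kg.
Stage 1: m₀ = 145,990 kg, m_f = 145,990 − 108,000 = 37,990 kg; Δv = 336×9.80665×ln(3.843) = 3295.0×1.3462 ≈ 4436 m/s.
Stage 2: m₀ = 30,770 kg, m_f = 30,770 − 24,800 = 5,970 kg; Δv = 290×9.80665×ln(5.154) = 2843.9×1.6398 ≈ 4663 m/s.
Total Δv = 4436 + 4663 = 9099 m/s.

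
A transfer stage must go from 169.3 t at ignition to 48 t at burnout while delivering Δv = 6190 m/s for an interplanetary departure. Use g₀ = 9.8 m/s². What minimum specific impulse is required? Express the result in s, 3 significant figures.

Isp ≈ 501 s

ln(m₀/m_f) = ln(169300/48000) = ln(3.527) = 1.2605.
From the ideal rocket equation, v_e = Δv / ln(m₀/m_f) = 6190 / 1.2605 = 4910.9 m/s.
Isp = v_e / g₀ = 4910.9 / 9.8 = 501.1 s.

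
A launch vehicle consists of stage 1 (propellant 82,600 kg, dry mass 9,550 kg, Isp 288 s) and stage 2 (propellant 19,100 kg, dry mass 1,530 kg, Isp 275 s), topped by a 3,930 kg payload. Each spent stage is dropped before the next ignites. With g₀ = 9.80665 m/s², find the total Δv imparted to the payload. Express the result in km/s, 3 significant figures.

Δv ≈ 7.53 km/s

Ignition mass of stage 1 = 82,600+9,550 + 19,100+1,530 + 3,930 = 116,710 kg.
Stage 1: m₀ = 116,710 kg, m_f = 116,710 − 82,600 = 34,110 kg; Δv = 288×9.80665×ln(3.422) = 2824.3×1.2301 ≈ 3474 m/s.
Stage 2: m₀ = 24,560 kg, m_f = 24,560 − 19,100 = 5,460 kg; Δv = 275×9.80665×ln(4.498) = 2696.8×1.5037 ≈ 4055 m/s.
Total Δv = 3474 + 4055 = 7529 m/s.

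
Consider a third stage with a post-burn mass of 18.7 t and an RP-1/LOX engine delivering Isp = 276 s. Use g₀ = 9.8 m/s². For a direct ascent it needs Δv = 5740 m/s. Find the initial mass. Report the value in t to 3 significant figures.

initial mass ≈ 156 t

v_e = Isp · g₀ = 276 × 9.8 = 2704.8 m/s.
Rocket equation: m₀/m_f = exp(Δv / v_e) = exp(5740 / 2704.8) = exp(2.1222) = 8.3491.
m₀ = m_f × 8.3491 = 18.7 × 8.3491 = 156.128 t.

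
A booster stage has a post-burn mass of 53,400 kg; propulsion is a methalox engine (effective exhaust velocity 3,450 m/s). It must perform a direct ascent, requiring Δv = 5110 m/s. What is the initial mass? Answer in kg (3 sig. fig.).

initial mass ≈ 235000 kg

By the Tsiolkovsky rocket equation, m₀/m_f = exp(Δv / v_e) = exp(5110 / 3450.0) = exp(1.4812) = 4.3980.
m₀ = m_f × 4.3980 = 53,400 × 4.3980 = 234,853 kg.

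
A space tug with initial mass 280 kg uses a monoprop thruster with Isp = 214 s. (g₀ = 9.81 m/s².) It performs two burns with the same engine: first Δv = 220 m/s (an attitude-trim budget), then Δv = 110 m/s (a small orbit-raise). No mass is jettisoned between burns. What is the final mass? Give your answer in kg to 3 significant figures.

final mass ≈ 239 kg

v_e = Isp · g₀ = 214 × 9.81 = 2099.3 m/s.
After the first burn: m = 280 × exp(−220/2099.3) = 280 × 0.90051 = 252.143 kg.
After the second burn: m = 252.143 × exp(−110/2099.3) = 252.143 × 0.94895 = 239.271 kg.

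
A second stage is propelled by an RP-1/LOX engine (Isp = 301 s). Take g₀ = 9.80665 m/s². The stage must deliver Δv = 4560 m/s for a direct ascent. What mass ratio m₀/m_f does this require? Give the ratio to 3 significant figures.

mass ratio ≈ 4.69

v_e = Isp · g₀ = 301 × 9.80665 = 2951.8 m/s.
m₀/m_f = exp(Δv / v_e) = exp(4560 / 2951.8) = exp(1.5448) = 4.6871.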